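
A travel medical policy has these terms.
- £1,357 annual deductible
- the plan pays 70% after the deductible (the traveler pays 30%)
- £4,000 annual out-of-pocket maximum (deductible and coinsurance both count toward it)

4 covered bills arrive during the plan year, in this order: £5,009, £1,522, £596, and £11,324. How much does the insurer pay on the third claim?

£417.20

Claim 1 — £5,009: £1,357 finishes the deductible; £3,652 goes to coinsurance; coinsurance £3,652 × 30% = £1,095.60. Cost to traveler: £2,452.60. OOP to date £2,452.60. Plan pays £5,009 − £2,452.60 = £2,556.40.
Claim 2 — £1,522: deductible met; 30% of £1,522 = £456.60. Traveler pays £456.60; OOP now £2,909.20. Plan pays £1,522 − £456.60 = £1,065.40.
Claim 3 — £596: deductible already satisfied, so traveler's share is 30% × £596 = £178.80. Cost to traveler: £178.80. OOP to date £3,088. Plan pays £596 − £178.80 = £417.20.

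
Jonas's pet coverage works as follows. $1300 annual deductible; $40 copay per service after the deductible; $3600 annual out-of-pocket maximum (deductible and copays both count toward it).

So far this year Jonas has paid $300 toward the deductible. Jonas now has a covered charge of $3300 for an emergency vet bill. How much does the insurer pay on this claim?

Deductible still to meet: $1300 − $300 = $1000.
That leaves $3300 − $1000 = $2300 for the copay.
Copay on this service: $40.
That puts the owner's cost at $1000 + $40 = $1040 before any cap.
Cumulative spending $300 + $1040 = $1340 stays under the $3600 maximum.
The plan picks up $3300 − $1040 = $2260.

$2260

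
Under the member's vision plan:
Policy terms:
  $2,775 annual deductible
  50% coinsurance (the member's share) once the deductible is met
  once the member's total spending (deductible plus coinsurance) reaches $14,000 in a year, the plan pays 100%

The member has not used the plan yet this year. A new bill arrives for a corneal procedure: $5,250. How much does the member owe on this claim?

$4,012.50

The full $2,775 deductible is still open; $2,775 of this bill applies to it.
After the $2,775 deductible portion, $5,250 − $2,775 = $2,475 is subject to coinsurance.
50% of $2,475 = $1,237.50 falls to the member.
Member responsibility before any cap: $2,775 + $1,237.50 = $4,012.50.
Total out-of-pocket so far would be $0 + $4,012.50 = $4,012.50, below the $14,000 cap — no reduction.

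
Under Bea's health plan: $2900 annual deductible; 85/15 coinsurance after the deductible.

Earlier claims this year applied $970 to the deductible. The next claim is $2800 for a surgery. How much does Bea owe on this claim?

Remaining deductible: $2900 − $970 = $1930.
After the $1930 deductible portion, $2800 − $1930 = $870 is subject to coinsurance.
Coinsurance: $870 × 15% = $130.50.
So the patient owes $1930 + $130.50 = $2060.50.

$2060.50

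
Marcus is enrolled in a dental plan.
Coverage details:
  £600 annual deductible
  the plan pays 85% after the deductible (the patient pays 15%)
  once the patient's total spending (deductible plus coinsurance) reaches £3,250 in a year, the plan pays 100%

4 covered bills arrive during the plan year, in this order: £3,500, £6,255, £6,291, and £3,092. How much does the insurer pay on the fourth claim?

Claim 1 — £3,500: £600 finishes the deductible; £2,900 goes to coinsurance; 15% of £2,900 = £435. Cost to patient: £1,035. OOP to date £1,035. Plan pays £3,500 − £1,035 = £2,465.
Claim 2 — £6,255: deductible met; 15% of £6,255 = £938.25. Patient owes £938.25 (running OOP £1,973.25). Insurer: £6,255 − £938.25 = £5,316.75.
Claim 3 — £6,291: deductible already satisfied, so patient's share is 15% × £6,291 = £943.65. Cost to patient: £943.65. OOP to date £2,916.90. Insurer: £6,291 − £943.65 = £5,347.35.
Claim 4 — £3,092: 15% coinsurance on £3,092 = £463.80. That would push OOP to £3,380.70, over the £3,250 cap, so patient pays £3,250 − £2,916.90 = £333.10. Insurer: £3,092 − £333.10 = £2,758.90.

£2,758.90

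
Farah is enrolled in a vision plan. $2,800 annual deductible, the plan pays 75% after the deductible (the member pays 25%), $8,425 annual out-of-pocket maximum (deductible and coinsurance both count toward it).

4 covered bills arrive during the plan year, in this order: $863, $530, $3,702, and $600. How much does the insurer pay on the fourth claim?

Claim 1 ($863): all of it applies to the deductible. Cost to member: $863. OOP to date $863. Insurer: $863 − $863 = $0.
Claim 2 ($530): fully absorbed by the deductible. Member owes $530 (running OOP $1,393). Insurer: $530 − $530 = $0.
Claim 3 ($3,702): $1,407 finishes the deductible; $2,295 goes to coinsurance; member's 25% is $573.75. Cost to member: $1,980.75. OOP to date $3,373.75. Insurer: $3,702 − $1,980.75 = $1,721.25.
Claim 4 ($600): deductible met; 25% of $600 = $150. Cost to member: $150. OOP to date $3,523.75. Insurer: $600 − $150 = $450.

$450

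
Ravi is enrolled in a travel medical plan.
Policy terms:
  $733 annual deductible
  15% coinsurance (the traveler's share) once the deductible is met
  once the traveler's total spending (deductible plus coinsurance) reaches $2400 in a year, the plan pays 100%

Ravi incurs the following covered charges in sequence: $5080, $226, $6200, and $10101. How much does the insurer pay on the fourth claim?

Claim 1 — $5080: $733 finishes the deductible; $4347 goes to coinsurance; traveler's 15% is $652.05. Traveler owes $1385.05 (running OOP $1385.05). Insurer: $5080 − $1385.05 = $3694.95.
Claim 2 — $226: deductible already satisfied, so traveler's share is 15% × $226 = $33.90. Traveler pays $33.90; OOP now $1418.95. Insurer: $226 − $33.90 = $192.10.
Claim 3 — $6200: deductible met; 15% of $6200 = $930. Traveler pays $930; OOP now $2348.95. Insurer: $6200 − $930 = $5270.
Claim 4 — $10101: 15% coinsurance on $10101 = $1515.15. OOP would hit $3864.10 > $2400, so the cap limits the traveler to $2400 − $2348.95 = $51.05. Insurer: $10101 − $51.05 = $10049.95.

$10049.95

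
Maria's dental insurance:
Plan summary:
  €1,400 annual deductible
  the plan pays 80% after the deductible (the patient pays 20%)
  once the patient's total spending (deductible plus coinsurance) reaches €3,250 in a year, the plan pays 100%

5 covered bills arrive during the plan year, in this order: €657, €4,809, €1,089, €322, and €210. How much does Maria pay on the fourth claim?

Bill 1, €657: fully absorbed by the deductible. Patient pays €657; OOP now €657.
Bill 2, €4,809: deductible takes €743, €4,066 remains; patient's 20% is €813.20. Patient pays €1,556.20; OOP now €2,213.20.
Bill 3, €1,089: 20% coinsurance on €1,089 = €217.80. Patient pays €217.80; OOP now €2,431.
Bill 4, €322: 20% coinsurance on €322 = €64.40. Patient pays €64.40; OOP now €2,495.40.

€64.40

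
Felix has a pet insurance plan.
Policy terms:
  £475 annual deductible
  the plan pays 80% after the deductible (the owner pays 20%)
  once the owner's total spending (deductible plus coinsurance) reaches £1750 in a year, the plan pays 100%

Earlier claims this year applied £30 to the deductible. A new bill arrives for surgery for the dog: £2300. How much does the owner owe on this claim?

£816

£30 of the £475 deductible is already met, leaving £445.
That leaves £2300 − £445 = £1855 for coinsurance.
Coinsurance: £1855 × 20% = £371.
That puts the owner's cost at £445 + £371 = £816 before any cap.
Total out-of-pocket so far would be £30 + £816 = £846, below the £1750 cap — no reduction.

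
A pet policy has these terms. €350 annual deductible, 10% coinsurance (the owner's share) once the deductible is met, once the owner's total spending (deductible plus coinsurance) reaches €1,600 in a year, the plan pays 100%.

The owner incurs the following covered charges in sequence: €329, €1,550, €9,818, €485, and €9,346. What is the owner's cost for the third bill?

Claim 1 (€329): entire amount goes to the deductible. Cost to owner: €329. OOP to date €329.
Claim 2 (€1,550): €21 finishes the deductible; €1,529 goes to coinsurance; coinsurance €1,529 × 10% = €152.90. Owner owes €173.90 (running OOP €502.90).
Claim 3 (€9,818): 10% coinsurance on €9,818 = €981.80. Owner pays €981.80; OOP now €1,484.70.

€981.80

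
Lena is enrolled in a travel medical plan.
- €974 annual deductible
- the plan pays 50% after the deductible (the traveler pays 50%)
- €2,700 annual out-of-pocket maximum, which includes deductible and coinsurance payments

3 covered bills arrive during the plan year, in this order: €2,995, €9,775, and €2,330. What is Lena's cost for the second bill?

Bill 1, €2,995: €974 to deductible, leaving €2,021; coinsurance €2,021 × 50% = €1,010.50. Cost to traveler: €1,984.50. OOP to date €1,984.50.
Bill 2, €9,775: 50% coinsurance on €9,775 = €4,887.50. OOP would hit €6,872 > €2,700, so the cap limits the traveler to €2,700 − €1,984.50 = €715.50.

€715.50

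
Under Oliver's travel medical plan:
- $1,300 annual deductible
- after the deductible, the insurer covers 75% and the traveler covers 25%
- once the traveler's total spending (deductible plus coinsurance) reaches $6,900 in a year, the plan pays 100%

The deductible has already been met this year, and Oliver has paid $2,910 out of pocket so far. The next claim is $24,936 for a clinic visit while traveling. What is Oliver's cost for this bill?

$3,990

The deductible is already satisfied, so the full bill goes to coinsurance.
Coinsurance: $24,936 × 25% = $6,234.
Year-to-date out-of-pocket would reach $2,910 + $6,234 = $9,144, above the $6,900 maximum, so the traveler pays only $6,900 − $2,910 = $3,990.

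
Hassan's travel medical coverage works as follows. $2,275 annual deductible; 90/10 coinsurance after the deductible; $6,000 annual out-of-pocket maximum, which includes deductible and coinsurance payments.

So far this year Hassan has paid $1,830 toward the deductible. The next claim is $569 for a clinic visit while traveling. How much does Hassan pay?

$457.40

Remaining deductible: $2,275 − $1,830 = $445.
After the $445 deductible portion, $569 − $445 = $124 is subject to coinsurance.
10% of $124 = $12.40 falls to the traveler.
So the traveler owes $445 + $12.40 = $457.40 before any cap.
Total out-of-pocket so far would be $1,830 + $457.40 = $2,287.40, below the $6,000 cap — no reduction.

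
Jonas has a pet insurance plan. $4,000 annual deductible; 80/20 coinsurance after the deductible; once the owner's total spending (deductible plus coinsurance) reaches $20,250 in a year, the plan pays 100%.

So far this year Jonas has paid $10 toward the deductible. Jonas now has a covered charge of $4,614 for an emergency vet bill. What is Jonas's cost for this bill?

$4,114.80

Remaining deductible: $4,000 − $10 = $3,990.
That leaves $4,614 − $3,990 = $624 for coinsurance.
Coinsurance: $624 × 20% = $124.80.
That puts the owner's cost at $3,990 + $124.80 = $4,114.80 before any cap.
Total out-of-pocket so far would be $10 + $4,114.80 = $4,124.80, below the $20,250 cap — no reduction.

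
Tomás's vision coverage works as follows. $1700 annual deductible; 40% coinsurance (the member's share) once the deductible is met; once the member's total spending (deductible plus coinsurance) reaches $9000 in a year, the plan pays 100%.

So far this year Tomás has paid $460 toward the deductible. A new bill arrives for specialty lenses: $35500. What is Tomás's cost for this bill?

Remaining deductible: $1700 − $460 = $1240.
That leaves $35500 − $1240 = $34260 for coinsurance.
Coinsurance: $34260 × 40% = $13704.
Member responsibility before any cap: $1240 + $13704 = $14944.
Year-to-date out-of-pocket would reach $460 + $14944 = $15404, above the $9000 maximum, so the member pays only $9000 − $460 = $8540.

$8540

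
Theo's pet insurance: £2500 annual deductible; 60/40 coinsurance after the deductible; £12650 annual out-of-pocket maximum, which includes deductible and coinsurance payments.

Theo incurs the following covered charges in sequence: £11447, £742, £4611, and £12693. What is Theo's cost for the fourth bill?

£4430

Bill 1, £11447: £2500 to deductible, leaving £8947; 40% of £8947 = £3578.80. Owner pays £6078.80; OOP now £6078.80.
Bill 2, £742: 40% coinsurance on £742 = £296.80. Cost to owner: £296.80. OOP to date £6375.60.
Bill 3, £4611: deductible already satisfied, so owner's share is 40% × £4611 = £1844.40. Cost to owner: £1844.40. OOP to date £8220.
Bill 4, £12693: deductible met; 40% of £12693 = £5077.20. That would push OOP to £13297.20, over the £12650 cap, so owner pays £12650 − £8220 = £4430.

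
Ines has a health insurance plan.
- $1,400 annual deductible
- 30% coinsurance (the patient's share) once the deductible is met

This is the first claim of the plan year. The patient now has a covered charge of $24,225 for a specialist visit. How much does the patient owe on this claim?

Deductible not yet touched, so the first $1,400 of the bill goes to the deductible.
After the $1,400 deductible portion, $24,225 − $1,400 = $22,825 is subject to coinsurance.
30% of $22,825 = $6,847.50 falls to the patient.
So the patient owes $1,400 + $6,847.50 = $8,247.50.

$8,247.50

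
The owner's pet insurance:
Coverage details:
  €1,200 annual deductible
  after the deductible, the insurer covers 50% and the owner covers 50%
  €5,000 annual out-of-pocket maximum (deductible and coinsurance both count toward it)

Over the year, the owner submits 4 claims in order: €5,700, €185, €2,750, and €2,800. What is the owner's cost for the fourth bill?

€82.50

#1 (€5,700): €1,200 to deductible, leaving €4,500; owner's 50% is €2,250. Owner owes €3,450 (running OOP €3,450).
#2 (€185): deductible met; 50% of €185 = €92.50. Owner pays €92.50; OOP now €3,542.50.
#3 (€2,750): 50% coinsurance on €2,750 = €1,375. Owner pays €1,375; OOP now €4,917.50.
#4 (€2,800): deductible met; 50% of €2,800 = €1,400. OOP would hit €6,317.50 > €5,000, so the cap limits the owner to €5,000 − €4,917.50 = €82.50.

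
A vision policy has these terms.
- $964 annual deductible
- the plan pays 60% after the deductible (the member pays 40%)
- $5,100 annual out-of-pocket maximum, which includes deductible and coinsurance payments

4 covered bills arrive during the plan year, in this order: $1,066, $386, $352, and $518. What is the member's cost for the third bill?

Claim 1 — $1,066: $964 finishes the deductible; $102 goes to coinsurance; 40% of $102 = $40.80. Member owes $1,004.80 (running OOP $1,004.80).
Claim 2 — $386: 40% coinsurance on $386 = $154.40. Member owes $154.40 (running OOP $1,159.20).
Claim 3 — $352: deductible already satisfied, so member's share is 40% × $352 = $140.80. Member pays $140.80; OOP now $1,300.

$140.80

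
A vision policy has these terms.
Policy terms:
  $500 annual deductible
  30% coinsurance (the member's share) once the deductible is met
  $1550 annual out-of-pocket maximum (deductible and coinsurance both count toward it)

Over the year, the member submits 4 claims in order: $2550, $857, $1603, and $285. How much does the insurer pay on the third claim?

$1425.10

Bill 1, $2550: $500 to deductible, leaving $2050; 30% of $2050 = $615. Member pays $1115; OOP now $1115. Insurer: $2550 − $1115 = $1435.
Bill 2, $857: 30% coinsurance on $857 = $257.10. Cost to member: $257.10. OOP to date $1372.10. Plan pays $857 − $257.10 = $599.90.
Bill 3, $1603: deductible already satisfied, so member's share is 30% × $1603 = $480.90. OOP would hit $1853 > $1550, so the cap limits the member to $1550 − $1372.10 = $177.90. Plan pays $1603 − $177.90 = $1425.10.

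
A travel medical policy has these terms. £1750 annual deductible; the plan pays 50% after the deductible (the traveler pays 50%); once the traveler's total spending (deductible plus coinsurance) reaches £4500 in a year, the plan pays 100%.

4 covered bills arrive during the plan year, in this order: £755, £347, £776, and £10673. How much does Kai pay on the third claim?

£712

Bill 1, £755: all of it applies to the deductible. Traveler pays £755; OOP now £755.
Bill 2, £347: all of it applies to the deductible. Traveler owes £347 (running OOP £1102).
Bill 3, £776: £648 finishes the deductible; £128 goes to coinsurance; 50% of £128 = £64. Traveler pays £712; OOP now £1814.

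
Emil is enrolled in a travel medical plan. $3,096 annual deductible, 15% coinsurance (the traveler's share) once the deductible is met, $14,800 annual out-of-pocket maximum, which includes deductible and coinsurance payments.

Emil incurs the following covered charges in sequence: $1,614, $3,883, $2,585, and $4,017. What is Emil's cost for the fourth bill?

Claim 1 ($1,614): all of it applies to the deductible. Cost to traveler: $1,614. OOP to date $1,614.
Claim 2 ($3,883): $1,482 to deductible, leaving $2,401; coinsurance $2,401 × 15% = $360.15. Traveler owes $1,842.15 (running OOP $3,456.15).
Claim 3 ($2,585): deductible met; 15% of $2,585 = $387.75. Traveler pays $387.75; OOP now $3,843.90.
Claim 4 ($4,017): deductible met; 15% of $4,017 = $602.55. Traveler owes $602.55 (running OOP $4,446.45).

$602.55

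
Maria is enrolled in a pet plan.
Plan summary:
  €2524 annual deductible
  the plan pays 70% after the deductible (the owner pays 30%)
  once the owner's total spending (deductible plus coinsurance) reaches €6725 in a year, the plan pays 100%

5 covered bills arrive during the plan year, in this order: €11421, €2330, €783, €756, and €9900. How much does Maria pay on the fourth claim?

€226.80

Bill 1, €11421: deductible takes €2524, €8897 remains; coinsurance €8897 × 30% = €2669.10. Owner owes €5193.10 (running OOP €5193.10).
Bill 2, €2330: deductible met; 30% of €2330 = €699. Cost to owner: €699. OOP to date €5892.10.
Bill 3, €783: deductible already satisfied, so owner's share is 30% × €783 = €234.90. Owner pays €234.90; OOP now €6127.
Bill 4, €756: deductible met; 30% of €756 = €226.80. Cost to owner: €226.80. OOP to date €6353.80.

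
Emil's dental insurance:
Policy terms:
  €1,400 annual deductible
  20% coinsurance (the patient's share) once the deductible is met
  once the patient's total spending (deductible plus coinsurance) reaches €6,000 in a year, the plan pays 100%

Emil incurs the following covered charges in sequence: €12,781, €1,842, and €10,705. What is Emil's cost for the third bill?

€1,955.40

#1 (€12,781): deductible takes €1,400, €11,381 remains; 20% of €11,381 = €2,276.20. Patient pays €3,676.20; OOP now €3,676.20.
#2 (€1,842): deductible met; 20% of €1,842 = €368.40. Cost to patient: €368.40. OOP to date €4,044.60.
#3 (€10,705): deductible already satisfied, so patient's share is 20% × €10,705 = €2,141. OOP would hit €6,185.60 > €6,000, so the cap limits the patient to €6,000 − €4,044.60 = €1,955.40.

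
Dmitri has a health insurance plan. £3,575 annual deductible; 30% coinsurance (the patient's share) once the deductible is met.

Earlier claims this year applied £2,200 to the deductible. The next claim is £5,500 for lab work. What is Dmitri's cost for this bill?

£2,612.50

£2,200 of the £3,575 deductible is already met, leaving £1,375.
That leaves £5,500 − £1,375 = £4,125 for coinsurance.
Coinsurance: £4,125 × 30% = £1,237.50.
Patient responsibility: £1,375 + £1,237.50 = £2,612.50.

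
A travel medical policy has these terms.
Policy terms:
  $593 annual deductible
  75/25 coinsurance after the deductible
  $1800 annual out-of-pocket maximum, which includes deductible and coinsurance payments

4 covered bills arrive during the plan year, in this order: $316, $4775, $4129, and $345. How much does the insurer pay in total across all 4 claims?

Claim 1 — $316: entire amount goes to the deductible. Cost to traveler: $316. OOP to date $316. Plan pays $316 − $316 = $0.
Claim 2 — $4775: $277 to deductible, leaving $4498; coinsurance $4498 × 25% = $1124.50. Traveler owes $1401.50 (running OOP $1717.50). Plan pays $4775 − $1401.50 = $3373.50.
Claim 3 — $4129: 25% coinsurance on $4129 = $1032.25. OOP would hit $2749.75 > $1800, so the cap limits the traveler to $1800 − $1717.50 = $82.50. Plan pays $4129 − $82.50 = $4046.50.
Claim 4 — $345: 25% coinsurance on $345 = $86.25. That would push OOP to $1886.25, over the $1800 cap, so traveler pays $1800 − $1800 = $0. Plan pays $345 − $0 = $345.
Insurer total: $0 + $3373.50 + $4046.50 + $345 = $7765.

$7765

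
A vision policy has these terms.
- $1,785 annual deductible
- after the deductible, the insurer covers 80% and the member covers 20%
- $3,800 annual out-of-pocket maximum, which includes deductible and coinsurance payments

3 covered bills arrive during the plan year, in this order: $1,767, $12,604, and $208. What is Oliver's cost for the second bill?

Bill 1, $1,767: entire amount goes to the deductible. Member pays $1,767; OOP now $1,767.
Bill 2, $12,604: deductible takes $18, $12,586 remains; 20% of $12,586 = $2,517.20. Deductible plus coinsurance: $18 + $2,517.20 = $2,535.20. Adding that to $1,767 gives $4,302.20, past the $3,800 cap; member pays only $3,800 − $1,767 = $2,033.

$2,033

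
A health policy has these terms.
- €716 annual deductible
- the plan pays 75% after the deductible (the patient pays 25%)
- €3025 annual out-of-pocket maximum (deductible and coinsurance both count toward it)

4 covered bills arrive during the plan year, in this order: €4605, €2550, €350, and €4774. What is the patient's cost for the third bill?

€87.50

Claim 1 (€4605): €716 to deductible, leaving €3889; 25% of €3889 = €972.25. Cost to patient: €1688.25. OOP to date €1688.25.
Claim 2 (€2550): 25% coinsurance on €2550 = €637.50. Cost to patient: €637.50. OOP to date €2325.75.
Claim 3 (€350): deductible already satisfied, so patient's share is 25% × €350 = €87.50. Patient owes €87.50 (running OOP €2413.25).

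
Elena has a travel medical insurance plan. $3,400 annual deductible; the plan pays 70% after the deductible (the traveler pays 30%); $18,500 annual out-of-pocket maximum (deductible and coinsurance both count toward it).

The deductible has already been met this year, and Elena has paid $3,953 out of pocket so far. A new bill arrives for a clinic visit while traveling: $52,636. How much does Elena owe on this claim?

The deductible is already satisfied, so the full bill goes to coinsurance.
Traveler's 30% share of $52,636 is $15,790.80.
Year-to-date out-of-pocket would reach $3,953 + $15,790.80 = $19,743.80, above the $18,500 maximum, so the traveler pays only $18,500 − $3,953 = $14,547.

$14,547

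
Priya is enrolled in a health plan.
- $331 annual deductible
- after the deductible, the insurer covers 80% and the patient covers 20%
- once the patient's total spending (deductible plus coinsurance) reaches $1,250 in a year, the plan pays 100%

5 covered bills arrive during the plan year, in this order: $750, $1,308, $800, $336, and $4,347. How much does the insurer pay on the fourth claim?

Bill 1, $750: $331 finishes the deductible; $419 goes to coinsurance; patient's 20% is $83.80. Patient owes $414.80 (running OOP $414.80). Insurer: $750 − $414.80 = $335.20.
Bill 2, $1,308: deductible met; 20% of $1,308 = $261.60. Cost to patient: $261.60. OOP to date $676.40. Plan pays $1,308 − $261.60 = $1,046.40.
Bill 3, $800: 20% coinsurance on $800 = $160. Cost to patient: $160. OOP to date $836.40. Insurer: $800 − $160 = $640.
Bill 4, $336: deductible met; 20% of $336 = $67.20. Patient owes $67.20 (running OOP $903.60). Insurer: $336 − $67.20 = $268.80.

$268.80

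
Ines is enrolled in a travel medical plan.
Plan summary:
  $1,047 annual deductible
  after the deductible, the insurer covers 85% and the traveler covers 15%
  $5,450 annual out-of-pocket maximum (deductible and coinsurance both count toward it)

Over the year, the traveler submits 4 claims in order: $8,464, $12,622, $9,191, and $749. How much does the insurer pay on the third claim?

$7,812.35

Claim 1 — $8,464: $1,047 finishes the deductible; $7,417 goes to coinsurance; 15% of $7,417 = $1,112.55. Traveler pays $2,159.55; OOP now $2,159.55. Plan pays $8,464 − $2,159.55 = $6,304.45.
Claim 2 — $12,622: deductible met; 15% of $12,622 = $1,893.30. Traveler pays $1,893.30; OOP now $4,052.85. Insurer: $12,622 − $1,893.30 = $10,728.70.
Claim 3 — $9,191: deductible already satisfied, so traveler's share is 15% × $9,191 = $1,378.65. Traveler pays $1,378.65; OOP now $5,431.50. Plan pays $9,191 − $1,378.65 = $7,812.35.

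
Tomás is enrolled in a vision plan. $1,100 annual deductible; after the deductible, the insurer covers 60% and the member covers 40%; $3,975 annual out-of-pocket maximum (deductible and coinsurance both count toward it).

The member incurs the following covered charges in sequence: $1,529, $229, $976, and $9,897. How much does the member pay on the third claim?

Claim 1 ($1,529): $1,100 finishes the deductible; $429 goes to coinsurance; coinsurance $429 × 40% = $171.60. Member pays $1,271.60; OOP now $1,271.60.
Claim 2 ($229): deductible met; 40% of $229 = $91.60. Member pays $91.60; OOP now $1,363.20.
Claim 3 ($976): deductible met; 40% of $976 = $390.40. Member pays $390.40; OOP now $1,753.60.

$390.40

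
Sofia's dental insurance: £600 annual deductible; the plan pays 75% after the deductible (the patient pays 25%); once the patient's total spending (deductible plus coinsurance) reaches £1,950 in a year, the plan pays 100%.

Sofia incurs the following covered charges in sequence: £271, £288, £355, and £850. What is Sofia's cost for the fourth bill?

#1 (£271): all of it applies to the deductible. Cost to patient: £271. OOP to date £271.
#2 (£288): all of it applies to the deductible. Patient pays £288; OOP now £559.
#3 (£355): deductible takes £41, £314 remains; patient's 25% is £78.50. Cost to patient: £119.50. OOP to date £678.50.
#4 (£850): deductible already satisfied, so patient's share is 25% × £850 = £212.50. Cost to patient: £212.50. OOP to date £891.

£212.50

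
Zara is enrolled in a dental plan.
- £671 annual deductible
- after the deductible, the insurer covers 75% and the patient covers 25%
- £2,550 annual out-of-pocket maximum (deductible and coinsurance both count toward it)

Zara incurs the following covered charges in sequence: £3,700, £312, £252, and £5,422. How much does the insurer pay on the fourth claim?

£4,441.25

Bill 1, £3,700: £671 to deductible, leaving £3,029; 25% of £3,029 = £757.25. Patient owes £1,428.25 (running OOP £1,428.25). Plan pays £3,700 − £1,428.25 = £2,271.75.
Bill 2, £312: deductible met; 25% of £312 = £78. Patient owes £78 (running OOP £1,506.25). Insurer: £312 − £78 = £234.
Bill 3, £252: 25% coinsurance on £252 = £63. Patient pays £63; OOP now £1,569.25. Insurer: £252 − £63 = £189.
Bill 4, £5,422: deductible met; 25% of £5,422 = £1,355.50. That would push OOP to £2,924.75, over the £2,550 cap, so patient pays £2,550 − £1,569.25 = £980.75. Insurer: £5,422 − £980.75 = £4,441.25.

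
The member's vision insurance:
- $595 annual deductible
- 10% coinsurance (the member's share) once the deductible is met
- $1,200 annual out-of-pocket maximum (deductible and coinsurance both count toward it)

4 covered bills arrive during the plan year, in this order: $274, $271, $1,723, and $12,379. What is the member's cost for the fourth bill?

$437.70

Claim 1 ($274): fully absorbed by the deductible. Cost to member: $274. OOP to date $274.
Claim 2 ($271): fully absorbed by the deductible. Cost to member: $271. OOP to date $545.
Claim 3 ($1,723): deductible takes $50, $1,673 remains; member's 10% is $167.30. Member pays $217.30; OOP now $762.30.
Claim 4 ($12,379): 10% coinsurance on $12,379 = $1,237.90. That would push OOP to $2,000.20, over the $1,200 cap, so member pays $1,200 − $762.30 = $437.70.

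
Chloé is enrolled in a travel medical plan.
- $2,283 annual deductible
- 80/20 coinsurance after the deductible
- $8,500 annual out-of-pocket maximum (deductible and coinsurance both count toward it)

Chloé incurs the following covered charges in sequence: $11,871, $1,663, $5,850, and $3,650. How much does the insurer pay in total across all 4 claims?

$16,600.80

Claim 1 ($11,871): $2,283 to deductible, leaving $9,588; 20% of $9,588 = $1,917.60. Traveler pays $4,200.60; OOP now $4,200.60. Plan pays $11,871 − $4,200.60 = $7,670.40.
Claim 2 ($1,663): 20% coinsurance on $1,663 = $332.60. Traveler owes $332.60 (running OOP $4,533.20). Plan pays $1,663 − $332.60 = $1,330.40.
Claim 3 ($5,850): deductible met; 20% of $5,850 = $1,170. Traveler pays $1,170; OOP now $5,703.20. Insurer: $5,850 − $1,170 = $4,680.
Claim 4 ($3,650): deductible met; 20% of $3,650 = $730. Cost to traveler: $730. OOP to date $6,433.20. Insurer: $3,650 − $730 = $2,920.
Insurer total: $7,670.40 + $1,330.40 + $4,680 + $2,920 = $16,600.80.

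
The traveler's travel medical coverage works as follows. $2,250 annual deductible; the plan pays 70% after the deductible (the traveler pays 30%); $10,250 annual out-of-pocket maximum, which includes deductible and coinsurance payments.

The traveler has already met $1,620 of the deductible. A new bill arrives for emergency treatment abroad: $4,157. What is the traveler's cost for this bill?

$1,688.10

$1,620 of the $2,250 deductible is already met, leaving $630.
That leaves $4,157 − $630 = $3,527 for coinsurance.
Traveler's 30% share of $3,527 is $1,058.10.
So the traveler owes $630 + $1,058.10 = $1,688.10 before any cap.
Year-to-date out-of-pocket becomes $1,620 + $1,688.10 = $3,308.10, still under the $10,250 maximum, so no cap applies.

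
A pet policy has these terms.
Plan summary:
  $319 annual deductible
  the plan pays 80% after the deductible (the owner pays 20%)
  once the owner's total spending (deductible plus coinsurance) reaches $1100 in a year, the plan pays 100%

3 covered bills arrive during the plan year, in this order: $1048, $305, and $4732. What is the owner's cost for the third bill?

Claim 1 — $1048: $319 to deductible, leaving $729; 20% of $729 = $145.80. Cost to owner: $464.80. OOP to date $464.80.
Claim 2 — $305: 20% coinsurance on $305 = $61. Owner owes $61 (running OOP $525.80).
Claim 3 — $4732: deductible already satisfied, so owner's share is 20% × $4732 = $946.40. That would push OOP to $1472.20, over the $1100 cap, so owner pays $1100 − $525.80 = $574.20.

$574.20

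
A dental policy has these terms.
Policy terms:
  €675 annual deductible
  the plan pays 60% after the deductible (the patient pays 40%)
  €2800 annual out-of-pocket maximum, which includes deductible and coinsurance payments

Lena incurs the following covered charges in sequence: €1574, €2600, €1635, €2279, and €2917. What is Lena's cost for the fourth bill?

€71.40

Bill 1, €1574: €675 to deductible, leaving €899; coinsurance €899 × 40% = €359.60. Patient pays €1034.60; OOP now €1034.60.
Bill 2, €2600: 40% coinsurance on €2600 = €1040. Patient owes €1040 (running OOP €2074.60).
Bill 3, €1635: 40% coinsurance on €1635 = €654. Cost to patient: €654. OOP to date €2728.60.
Bill 4, €2279: 40% coinsurance on €2279 = €911.60. OOP would hit €3640.20 > €2800, so the cap limits the patient to €2800 − €2728.60 = €71.40.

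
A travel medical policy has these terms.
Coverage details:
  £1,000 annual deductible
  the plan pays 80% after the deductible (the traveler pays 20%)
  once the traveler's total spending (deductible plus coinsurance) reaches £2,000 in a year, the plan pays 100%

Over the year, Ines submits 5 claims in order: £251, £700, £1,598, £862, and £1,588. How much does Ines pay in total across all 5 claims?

£1,799.80

Claim 1 — £251: all of it applies to the deductible. Cost to traveler: £251. OOP to date £251.
Claim 2 — £700: fully absorbed by the deductible. Traveler pays £700; OOP now £951.
Claim 3 — £1,598: £49 to deductible, leaving £1,549; 20% of £1,549 = £309.80. Cost to traveler: £358.80. OOP to date £1,309.80.
Claim 4 — £862: 20% coinsurance on £862 = £172.40. Traveler pays £172.40; OOP now £1,482.20.
Claim 5 — £1,588: 20% coinsurance on £1,588 = £317.60. Cost to traveler: £317.60. OOP to date £1,799.80.
Total paid by the traveler: £251 + £700 + £358.80 + £172.40 + £317.60 = £1,799.80.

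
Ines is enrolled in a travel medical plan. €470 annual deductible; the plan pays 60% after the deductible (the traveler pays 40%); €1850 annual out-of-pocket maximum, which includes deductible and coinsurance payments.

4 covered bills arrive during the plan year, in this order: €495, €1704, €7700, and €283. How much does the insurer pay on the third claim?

€7011.60

Claim 1 — €495: €470 to deductible, leaving €25; 40% of €25 = €10. Traveler pays €480; OOP now €480. Insurer: €495 − €480 = €15.
Claim 2 — €1704: deductible already satisfied, so traveler's share is 40% × €1704 = €681.60. Traveler owes €681.60 (running OOP €1161.60). Insurer: €1704 − €681.60 = €1022.40.
Claim 3 — €7700: deductible already satisfied, so traveler's share is 40% × €7700 = €3080. OOP would hit €4241.60 > €1850, so the cap limits the traveler to €1850 − €1161.60 = €688.40. Plan pays €7700 − €688.40 = €7011.60.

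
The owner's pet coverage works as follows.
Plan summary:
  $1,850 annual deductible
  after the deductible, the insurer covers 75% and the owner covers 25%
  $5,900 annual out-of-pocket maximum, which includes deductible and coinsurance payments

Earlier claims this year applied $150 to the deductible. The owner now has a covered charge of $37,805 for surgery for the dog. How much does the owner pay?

$5,750

Remaining deductible: $1,850 − $150 = $1,700.
That leaves $37,805 − $1,700 = $36,105 for coinsurance.
25% of $36,105 = $9,026.25 falls to the owner.
That puts the owner's cost at $1,700 + $9,026.25 = $10,726.25 before any cap.
Adding $10,726.25 to the $150 already spent would give $10,876.25, which exceeds the $5,900 cap; the owner pays just $5,900 − $150 = $5,750.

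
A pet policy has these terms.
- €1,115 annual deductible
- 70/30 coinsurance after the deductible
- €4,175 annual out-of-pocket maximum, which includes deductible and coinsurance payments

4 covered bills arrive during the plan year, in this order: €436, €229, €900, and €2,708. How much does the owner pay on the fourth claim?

Bill 1, €436: all of it applies to the deductible. Owner owes €436 (running OOP €436).
Bill 2, €229: entire amount goes to the deductible. Owner pays €229; OOP now €665.
Bill 3, €900: €450 to deductible, leaving €450; owner's 30% is €135. Owner pays €585; OOP now €1,250.
Bill 4, €2,708: deductible met; 30% of €2,708 = €812.40. Owner pays €812.40; OOP now €2,062.40.

€812.40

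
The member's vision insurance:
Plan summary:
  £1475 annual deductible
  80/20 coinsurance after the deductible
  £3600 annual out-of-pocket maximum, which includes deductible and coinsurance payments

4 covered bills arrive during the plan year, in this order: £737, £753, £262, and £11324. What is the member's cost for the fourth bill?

Claim 1 — £737: entire amount goes to the deductible. Member pays £737; OOP now £737.
Claim 2 — £753: deductible takes £738, £15 remains; 20% of £15 = £3. Member pays £741; OOP now £1478.
Claim 3 — £262: deductible met; 20% of £262 = £52.40. Cost to member: £52.40. OOP to date £1530.40.
Claim 4 — £11324: 20% coinsurance on £11324 = £2264.80. OOP would hit £3795.20 > £3600, so the cap limits the member to £3600 − £1530.40 = £2069.60.

£2069.60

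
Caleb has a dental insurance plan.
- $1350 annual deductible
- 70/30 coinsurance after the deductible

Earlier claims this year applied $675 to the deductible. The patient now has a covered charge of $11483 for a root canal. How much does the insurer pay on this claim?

Deductible still to meet: $1350 − $675 = $675.
That leaves $11483 − $675 = $10808 for coinsurance.
30% of $10808 = $3242.40 falls to the patient.
That puts the patient's cost at $675 + $3242.40 = $3917.40.
The plan picks up $11483 − $3917.40 = $7565.60.

$7565.60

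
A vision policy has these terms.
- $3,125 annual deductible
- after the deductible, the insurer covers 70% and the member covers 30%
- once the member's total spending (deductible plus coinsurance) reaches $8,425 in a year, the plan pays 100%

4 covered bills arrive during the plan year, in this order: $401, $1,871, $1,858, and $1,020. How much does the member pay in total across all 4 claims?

Bill 1, $401: fully absorbed by the deductible. Cost to member: $401. OOP to date $401.
Bill 2, $1,871: all of it applies to the deductible. Member owes $1,871 (running OOP $2,272).
Bill 3, $1,858: deductible takes $853, $1,005 remains; 30% of $1,005 = $301.50. Cost to member: $1,154.50. OOP to date $3,426.50.
Bill 4, $1,020: deductible met; 30% of $1,020 = $306. Member owes $306 (running OOP $3,732.50).
Summing the member's payments: $401 + $1,871 + $1,154.50 + $306 = $3,732.50.

$3,732.50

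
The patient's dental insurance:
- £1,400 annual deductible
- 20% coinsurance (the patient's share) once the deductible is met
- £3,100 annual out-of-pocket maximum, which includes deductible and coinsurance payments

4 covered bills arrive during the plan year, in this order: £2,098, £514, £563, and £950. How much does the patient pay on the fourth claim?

£190

Bill 1, £2,098: £1,400 finishes the deductible; £698 goes to coinsurance; coinsurance £698 × 20% = £139.60. Patient pays £1,539.60; OOP now £1,539.60.
Bill 2, £514: 20% coinsurance on £514 = £102.80. Patient owes £102.80 (running OOP £1,642.40).
Bill 3, £563: 20% coinsurance on £563 = £112.60. Patient owes £112.60 (running OOP £1,755).
Bill 4, £950: deductible already satisfied, so patient's share is 20% × £950 = £190. Patient pays £190; OOP now £1,945.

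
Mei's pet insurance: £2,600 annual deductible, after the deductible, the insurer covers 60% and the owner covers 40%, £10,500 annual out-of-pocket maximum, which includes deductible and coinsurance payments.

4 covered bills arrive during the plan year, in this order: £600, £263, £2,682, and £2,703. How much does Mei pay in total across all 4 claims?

Bill 1, £600: entire amount goes to the deductible. Owner pays £600; OOP now £600.
Bill 2, £263: fully absorbed by the deductible. Owner pays £263; OOP now £863.
Bill 3, £2,682: £1,737 finishes the deductible; £945 goes to coinsurance; owner's 40% is £378. Owner owes £2,115 (running OOP £2,978).
Bill 4, £2,703: deductible met; 40% of £2,703 = £1,081.20. Cost to owner: £1,081.20. OOP to date £4,059.20.
Total paid by the owner: £600 + £263 + £2,115 + £1,081.20 = £4,059.20.

£4,059.20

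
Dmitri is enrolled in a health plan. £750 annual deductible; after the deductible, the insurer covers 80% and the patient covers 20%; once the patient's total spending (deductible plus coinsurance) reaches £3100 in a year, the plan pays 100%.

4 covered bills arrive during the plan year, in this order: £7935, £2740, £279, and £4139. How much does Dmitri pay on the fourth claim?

£309.20

Bill 1, £7935: deductible takes £750, £7185 remains; patient's 20% is £1437. Cost to patient: £2187. OOP to date £2187.
Bill 2, £2740: 20% coinsurance on £2740 = £548. Patient pays £548; OOP now £2735.
Bill 3, £279: 20% coinsurance on £279 = £55.80. Patient owes £55.80 (running OOP £2790.80).
Bill 4, £4139: deductible met; 20% of £4139 = £827.80. Adding that to £2790.80 gives £3618.60, past the £3100 cap; patient pays only £3100 − £2790.80 = £309.20.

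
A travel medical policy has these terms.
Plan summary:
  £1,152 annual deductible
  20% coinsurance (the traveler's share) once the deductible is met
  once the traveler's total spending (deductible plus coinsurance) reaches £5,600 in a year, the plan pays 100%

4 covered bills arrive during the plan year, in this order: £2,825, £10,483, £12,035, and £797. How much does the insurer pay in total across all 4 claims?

Bill 1, £2,825: £1,152 finishes the deductible; £1,673 goes to coinsurance; coinsurance £1,673 × 20% = £334.60. Traveler pays £1,486.60; OOP now £1,486.60. Insurer: £2,825 − £1,486.60 = £1,338.40.
Bill 2, £10,483: deductible already satisfied, so traveler's share is 20% × £10,483 = £2,096.60. Traveler owes £2,096.60 (running OOP £3,583.20). Insurer: £10,483 − £2,096.60 = £8,386.40.
Bill 3, £12,035: deductible met; 20% of £12,035 = £2,407. OOP would hit £5,990.20 > £5,600, so the cap limits the traveler to £5,600 − £3,583.20 = £2,016.80. Plan pays £12,035 − £2,016.80 = £10,018.20.
Bill 4, £797: 20% coinsurance on £797 = £159.40. OOP would hit £5,759.40 > £5,600, so the cap limits the traveler to £5,600 − £5,600 = £0. Plan pays £797 − £0 = £797.
Insurer total = bills − traveler's total = £26,140 − £5,600 = £20,540.

£20,540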